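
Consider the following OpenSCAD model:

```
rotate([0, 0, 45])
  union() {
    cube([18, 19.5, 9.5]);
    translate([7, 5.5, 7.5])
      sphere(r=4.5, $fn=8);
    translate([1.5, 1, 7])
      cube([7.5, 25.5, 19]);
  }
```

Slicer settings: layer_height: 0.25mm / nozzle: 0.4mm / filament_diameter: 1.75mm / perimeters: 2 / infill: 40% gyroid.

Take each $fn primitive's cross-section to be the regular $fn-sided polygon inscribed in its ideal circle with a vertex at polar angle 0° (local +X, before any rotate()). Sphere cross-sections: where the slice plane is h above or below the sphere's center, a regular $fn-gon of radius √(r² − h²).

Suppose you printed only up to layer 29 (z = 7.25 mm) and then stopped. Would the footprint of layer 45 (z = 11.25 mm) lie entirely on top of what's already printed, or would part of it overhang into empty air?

entirely on top

Compare the two slices. At z = 7.25: the 18×19.5 cube contributes its full rectangle (area 351.00 mm²); the r=4.5 sphere at (7, 5.5) slices to a regular 8-gon of circumradius 4.493 (√(r²−h²) with h=0.25 from center) (area = (8/2)·4.493²·sin(360°/8) = 57.10 mm²); the 7.5×25.5 cube at (1.5, 1) contributes its full rectangle (area 191.25 mm²); Merging all regions: the regions partially overlap — summed areas 599.35 mm² minus the doubly-counted overlap 195.85 mm² gives 403.50 mm² — area = 403.50 mm²; (rotated 45° about Z; rotation is an isometry so areas/perimeters/island counts are preserved). At z = 11.25: the cube does not reach this height (z outside [0, 9.5]); the r=4.5 sphere at (7, 5.5) contributes a regular 8-gon of circumradius √(4.5²−3.75²) = 2.487 (area = (8/2)·2.487²·sin(360°/8) = 17.50 mm²); the cube at (1.5, 1) (footprint 7.5×25.5) is included at this height (area 191.25 mm²); Combining (union): the regions partially overlap — summed areas 208.75 mm² minus the doubly-counted overlap 16.93 mm² gives 191.82 mm² — area = 191.82 mm²; (whole slice rotated 45° about Z — lengths, areas and connectivity unchanged). Checking containment: the cross-section at z = 11.25 is a subset of the cross-section at z = 7.25.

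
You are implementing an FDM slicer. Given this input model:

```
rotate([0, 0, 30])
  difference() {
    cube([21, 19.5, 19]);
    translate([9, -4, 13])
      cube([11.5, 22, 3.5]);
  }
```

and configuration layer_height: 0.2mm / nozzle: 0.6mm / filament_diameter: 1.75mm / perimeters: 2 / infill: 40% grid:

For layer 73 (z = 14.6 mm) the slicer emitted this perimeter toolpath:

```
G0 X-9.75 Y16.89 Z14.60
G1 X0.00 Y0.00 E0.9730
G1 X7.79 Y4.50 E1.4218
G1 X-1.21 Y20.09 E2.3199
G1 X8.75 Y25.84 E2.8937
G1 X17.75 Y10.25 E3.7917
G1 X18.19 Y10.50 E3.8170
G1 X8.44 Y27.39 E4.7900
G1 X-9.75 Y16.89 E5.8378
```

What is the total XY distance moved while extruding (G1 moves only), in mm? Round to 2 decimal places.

Sum the Euclidean lengths of each G1 segment: total = 117.01 mm.

117.01 mm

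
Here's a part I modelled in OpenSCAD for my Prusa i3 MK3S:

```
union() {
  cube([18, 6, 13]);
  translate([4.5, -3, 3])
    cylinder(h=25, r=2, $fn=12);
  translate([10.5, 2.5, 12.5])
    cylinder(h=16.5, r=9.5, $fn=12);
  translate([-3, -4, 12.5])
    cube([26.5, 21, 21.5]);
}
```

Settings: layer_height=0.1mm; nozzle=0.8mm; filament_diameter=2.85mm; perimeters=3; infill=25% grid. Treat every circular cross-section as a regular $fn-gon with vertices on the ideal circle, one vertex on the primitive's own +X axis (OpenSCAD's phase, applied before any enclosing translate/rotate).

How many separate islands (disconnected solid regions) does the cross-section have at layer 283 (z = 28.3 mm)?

At z = 28.3 mm: the cube is not intersected at this z (z outside [0, 13]); the cylinder at (4.5, -3) does not reach this height (z outside [3, 28]); the r=9.5 cylinder at (10.5, 2.5) contributes a regular 12-gon of circumradius 9.5; the 26.5×21 cube at (-3, -4) contributes its full rectangle; Taking the union: the regions partially overlap (shared area 245.31 mm²), so overlapping operands fuse into one piece — 1 connected region. Overall, the cross-section is a single solid region. Island count = 1.

1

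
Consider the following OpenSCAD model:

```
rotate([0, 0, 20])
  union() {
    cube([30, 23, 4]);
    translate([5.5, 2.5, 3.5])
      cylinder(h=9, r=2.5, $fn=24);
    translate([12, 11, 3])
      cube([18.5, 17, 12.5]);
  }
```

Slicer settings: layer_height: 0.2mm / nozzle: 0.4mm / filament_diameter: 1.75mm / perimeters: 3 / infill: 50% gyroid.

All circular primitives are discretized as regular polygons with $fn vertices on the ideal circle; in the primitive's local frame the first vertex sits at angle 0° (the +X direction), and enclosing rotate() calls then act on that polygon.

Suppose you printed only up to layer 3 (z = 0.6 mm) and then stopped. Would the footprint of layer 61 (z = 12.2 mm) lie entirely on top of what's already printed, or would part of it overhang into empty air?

part overhangs

Compare the two slices. At z = 0.6: the cube (footprint 30×23) is included at this height (area 690.00 mm²); the cylinder at (5.5, 2.5) does not reach this height (z outside [3.5, 12.5]); the cube at (12, 11) is not intersected at this z (z outside [3, 15.5]); Combining (union): only the 30×23 cube is present, so the union is just that shape — area = 690.00 mm²; (whole slice rotated 20° about Z — lengths, areas and connectivity unchanged). At z = 12.2: the cube is absent (z outside [0, 4]); the cylinder at (5.5, 2.5): section is a regular 24-gon, circumradius r=2.5 (area = (24/2)·2.500²·sin(360°/24) = 19.41 mm²); the cube at (12, 11) (footprint 18.5×17) is included at this height (area 314.50 mm²); Combining (union): the 2 present regions are separate (no shared area or edge), so areas and boundary lengths simply add and each stays a separate island — area = 333.91 mm²; (whole slice rotated 20° about Z — lengths, areas and connectivity unchanged). Checking containment: at z = 12.2 the cross-section extends beyond the z = 0.6 cross-section by about 98.50 mm².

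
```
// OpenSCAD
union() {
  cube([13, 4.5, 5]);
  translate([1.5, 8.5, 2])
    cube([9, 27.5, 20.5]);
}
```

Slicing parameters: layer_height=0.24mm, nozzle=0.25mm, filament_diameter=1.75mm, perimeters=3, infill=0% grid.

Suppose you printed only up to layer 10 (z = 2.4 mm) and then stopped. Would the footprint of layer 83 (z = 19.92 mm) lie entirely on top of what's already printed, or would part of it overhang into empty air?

Compare the two slices. At z = 2.4: the 13×4.5 cube contributes its full rectangle (area 58.50 mm²); the cube at (1.5, 8.5) is present — its section is the full 9×27.5 rectangle (area 247.50 mm²); Taking the union: the 2 present regions are separate (no shared area or edge), so areas and boundary lengths simply add and each stays a separate island — area = 306.00 mm². At z = 19.92: the cube is not intersected at this z (z outside [0, 5]); the 9×27.5 cube at (1.5, 8.5) contributes its full rectangle (area 247.50 mm²); Taking the union: only the 9×27.5 cube at (1.5, 8.5) is present, so the union is just that shape — area = 247.50 mm². Checking containment: the cross-section at z = 19.92 is a subset of the cross-section at z = 2.4.

entirely on top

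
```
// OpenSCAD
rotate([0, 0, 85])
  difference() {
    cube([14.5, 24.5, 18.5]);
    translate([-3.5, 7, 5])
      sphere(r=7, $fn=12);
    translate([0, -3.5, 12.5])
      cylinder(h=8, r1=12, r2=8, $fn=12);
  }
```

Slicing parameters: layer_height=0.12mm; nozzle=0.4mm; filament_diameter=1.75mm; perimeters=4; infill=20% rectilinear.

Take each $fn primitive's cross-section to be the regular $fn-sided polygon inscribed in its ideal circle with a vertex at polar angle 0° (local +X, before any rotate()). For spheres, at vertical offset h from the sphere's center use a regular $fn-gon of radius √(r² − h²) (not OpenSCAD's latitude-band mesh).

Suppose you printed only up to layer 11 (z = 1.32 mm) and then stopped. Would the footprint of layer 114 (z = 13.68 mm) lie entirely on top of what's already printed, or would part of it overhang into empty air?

Compare the two slices. At z = 1.32: the 14.5×24.5 cube contributes its full rectangle (area 355.25 mm²); the r=7 sphere at (-3.5, 7) contributes a regular 12-gon of circumradius √(7²−3.68²) = 5.955 (area = (12/2)·5.955²·sin(360°/12) = 106.37 mm²); the cone at (0, -3.5) is absent (z outside [12.5, 20.5]); Subtracting the remaining from the first: starting from the 14.5×24.5 cube (355.25 mm²), the r=7 sphere at (-3.5, 7) partially overlaps it — only the 14.99 mm² overlap (of its 106.37 mm²) is removed, clipping the outline — area = 340.26 mm²; (rotated 85° about Z; rotation is an isometry so areas/perimeters/island counts are preserved). At z = 13.68: the cube is present — its section is the full 14.5×24.5 rectangle (area 355.25 mm²); the sphere at (-3.5, 7) does not reach this height (|z−center|=8.680 > r=7); the cone at (0, -3.5) contributes a regular 12-gon of circumradius 11.410 (interpolated between r1=12 and r2=8 at t=0.147) (area = (12/2)·11.410²·sin(360°/12) = 390.56 mm²); After the difference (first − rest): starting from the 14.5×24.5 cube (355.25 mm²), the cone at (0, -3.5) partially overlaps it — only the 59.35 mm² overlap (of its 390.56 mm²) is removed, clipping the outline — area = 295.90 mm²; (rotated 85° about Z; rotation is an isometry so areas/perimeters/island counts are preserved). Checking containment: at z = 13.68 the cross-section extends beyond the z = 1.32 cross-section by about 6.08 mm².

part overhangs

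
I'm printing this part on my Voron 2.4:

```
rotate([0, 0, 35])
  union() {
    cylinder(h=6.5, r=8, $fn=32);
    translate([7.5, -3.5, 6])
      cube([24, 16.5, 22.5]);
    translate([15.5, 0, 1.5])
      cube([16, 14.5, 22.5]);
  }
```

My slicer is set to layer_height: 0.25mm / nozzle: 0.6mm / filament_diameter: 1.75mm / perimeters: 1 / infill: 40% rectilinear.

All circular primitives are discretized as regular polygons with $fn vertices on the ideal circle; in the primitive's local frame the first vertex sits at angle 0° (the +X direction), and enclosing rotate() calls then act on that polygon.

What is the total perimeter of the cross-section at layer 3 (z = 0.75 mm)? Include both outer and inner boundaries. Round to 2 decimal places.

At z = 0.75 mm: the r=8 cylinder gives a regular 32-gon of circumradius 8 (constant along its height) (perimeter = 2·32·8.000·sin(180°/32) = 50.18 mm); the cube at (7.5, -3.5) does not reach this height (z outside [6, 28.5]); the cube at (15.5, 0) is absent (z outside [1.5, 24]); Merging all regions: only the r=8 cylinder is present, so the union is just that shape — boundary = 50.18 mm; (whole slice rotated 35° about Z — lengths, areas and connectivity unchanged). Overall, the cross-section is a single solid region. Total boundary length (outer) = 50.18 mm.

50.18 mm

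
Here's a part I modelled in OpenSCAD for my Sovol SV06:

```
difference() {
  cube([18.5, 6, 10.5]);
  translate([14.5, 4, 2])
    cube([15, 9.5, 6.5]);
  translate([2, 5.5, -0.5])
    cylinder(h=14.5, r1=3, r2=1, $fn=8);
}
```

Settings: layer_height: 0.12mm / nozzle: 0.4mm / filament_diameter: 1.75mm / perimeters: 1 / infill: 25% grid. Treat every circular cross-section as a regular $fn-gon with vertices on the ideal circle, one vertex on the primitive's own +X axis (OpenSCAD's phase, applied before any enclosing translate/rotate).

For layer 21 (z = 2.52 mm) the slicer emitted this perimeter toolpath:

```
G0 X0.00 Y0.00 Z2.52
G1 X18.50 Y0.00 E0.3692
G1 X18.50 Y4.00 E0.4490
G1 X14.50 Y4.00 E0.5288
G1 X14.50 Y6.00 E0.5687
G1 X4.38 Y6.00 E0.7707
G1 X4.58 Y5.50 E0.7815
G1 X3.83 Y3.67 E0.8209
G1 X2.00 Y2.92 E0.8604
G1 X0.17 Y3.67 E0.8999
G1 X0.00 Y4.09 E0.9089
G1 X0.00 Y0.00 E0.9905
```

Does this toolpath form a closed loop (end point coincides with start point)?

yes

Start point (G0): (0.00, 0.00). End point (last G1): the path returns to the start — closed.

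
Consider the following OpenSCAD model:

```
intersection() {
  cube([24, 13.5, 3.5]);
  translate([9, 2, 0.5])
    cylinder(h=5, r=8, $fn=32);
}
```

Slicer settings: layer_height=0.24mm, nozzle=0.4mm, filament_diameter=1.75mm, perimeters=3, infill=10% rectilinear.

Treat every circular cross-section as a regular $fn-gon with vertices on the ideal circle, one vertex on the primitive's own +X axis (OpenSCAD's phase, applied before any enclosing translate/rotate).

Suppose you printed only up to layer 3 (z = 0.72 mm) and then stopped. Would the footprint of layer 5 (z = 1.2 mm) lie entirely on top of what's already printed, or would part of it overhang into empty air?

Compare the two slices. At z = 0.72: the 24×13.5 cube contributes its full rectangle (area 324.00 mm²); the cylinder at (9, 2): section is a regular 32-gon, circumradius r=8 (area = (32/2)·8.000²·sin(360°/32) = 199.77 mm²); Keeping only the common overlap: the r=8 cylinder at (9, 2) partially overlaps the 24×13.5 cube; clipping to the common part keeps 131.45 mm² — area = 131.45 mm². At z = 1.2: the cube is present — its section is the full 24×13.5 rectangle (area 324.00 mm²); the r=8 cylinder at (9, 2) gives a regular 32-gon of circumradius 8 (constant along its height) (area = (32/2)·8.000²·sin(360°/32) = 199.77 mm²); Keeping only the common overlap: the r=8 cylinder at (9, 2) partially overlaps the 24×13.5 cube; clipping to the common part keeps 131.45 mm² — area = 131.45 mm². Checking containment: the cross-section at z = 1.2 is a subset of the cross-section at z = 0.72.

entirely on top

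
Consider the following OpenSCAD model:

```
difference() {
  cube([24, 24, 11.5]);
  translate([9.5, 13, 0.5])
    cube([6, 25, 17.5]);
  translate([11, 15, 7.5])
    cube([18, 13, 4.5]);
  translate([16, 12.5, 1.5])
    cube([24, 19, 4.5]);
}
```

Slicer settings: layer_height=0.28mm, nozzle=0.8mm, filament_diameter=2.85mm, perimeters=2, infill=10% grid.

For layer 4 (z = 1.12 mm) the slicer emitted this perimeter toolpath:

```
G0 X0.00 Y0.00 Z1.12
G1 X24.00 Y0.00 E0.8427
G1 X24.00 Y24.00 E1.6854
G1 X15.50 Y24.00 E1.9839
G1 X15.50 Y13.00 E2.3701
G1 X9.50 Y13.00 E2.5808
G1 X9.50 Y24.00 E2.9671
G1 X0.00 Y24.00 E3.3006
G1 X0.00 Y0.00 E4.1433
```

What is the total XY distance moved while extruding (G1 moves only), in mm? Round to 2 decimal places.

118.00 mm

Sum the Euclidean lengths of each G1 segment: total = 118.00 mm.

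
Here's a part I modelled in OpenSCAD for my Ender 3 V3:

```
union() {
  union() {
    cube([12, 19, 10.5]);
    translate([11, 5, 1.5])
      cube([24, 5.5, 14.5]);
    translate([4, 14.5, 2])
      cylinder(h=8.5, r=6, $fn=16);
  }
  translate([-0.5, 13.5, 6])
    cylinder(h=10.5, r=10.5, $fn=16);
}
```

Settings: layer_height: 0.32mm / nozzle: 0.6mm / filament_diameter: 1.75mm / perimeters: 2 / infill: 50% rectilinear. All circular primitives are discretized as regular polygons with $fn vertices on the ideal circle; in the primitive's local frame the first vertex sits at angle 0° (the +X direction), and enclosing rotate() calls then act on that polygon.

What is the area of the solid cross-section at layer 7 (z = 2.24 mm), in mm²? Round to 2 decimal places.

373.62 mm²

At z = 2.24 mm: the cube (footprint 12×19) is included at this height (area 228.00 mm²); the cube at (11, 5) is present — its section is the full 24×5.5 rectangle (area 132.00 mm²); the r=6 cylinder at (4, 14.5) contributes a regular 16-gon of circumradius 6 (area = (16/2)·6.000²·sin(360°/16) = 110.21 mm²); Taking the union: the regions partially overlap — summed areas 470.21 mm² minus the doubly-counted overlap 96.59 mm² gives 373.62 mm² — area = 373.62 mm²; the cylinder at (-0.5, 13.5) does not reach this height (z outside [6, 16.5]); Merging all regions: only the result so far is present, so the union is just that shape — area = 373.62 mm². Overall, the cross-section is a single solid region. Net area = 373.62 mm².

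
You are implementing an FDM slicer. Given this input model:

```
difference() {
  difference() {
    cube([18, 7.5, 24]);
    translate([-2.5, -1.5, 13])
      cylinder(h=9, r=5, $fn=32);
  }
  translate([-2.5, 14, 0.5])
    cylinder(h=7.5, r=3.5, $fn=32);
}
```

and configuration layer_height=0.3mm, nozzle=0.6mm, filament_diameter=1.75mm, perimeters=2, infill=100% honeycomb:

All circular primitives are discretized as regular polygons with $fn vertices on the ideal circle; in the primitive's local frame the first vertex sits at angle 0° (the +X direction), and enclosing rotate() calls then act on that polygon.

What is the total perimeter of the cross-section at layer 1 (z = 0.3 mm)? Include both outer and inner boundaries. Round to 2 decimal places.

51.00 mm

At z = 0.3 mm: the cube (footprint 18×7.5) is included at this height (perimeter 51.00 mm); the cylinder at (-2.5, -1.5) is not intersected at this z (z outside [13, 22]); After the difference (first − rest): none of the subtracted shapes is present at this height, so the 18×7.5 cube is unchanged — boundary = 51.00 mm; the cylinder at (-2.5, 14) is absent (z outside [0.5, 8]); After the difference (first − rest): none of the subtracted shapes is present at this height, so that combined region is unchanged — boundary = 51.00 mm. Overall, the cross-section is a single solid region. Total boundary length (outer) = 51.00 mm.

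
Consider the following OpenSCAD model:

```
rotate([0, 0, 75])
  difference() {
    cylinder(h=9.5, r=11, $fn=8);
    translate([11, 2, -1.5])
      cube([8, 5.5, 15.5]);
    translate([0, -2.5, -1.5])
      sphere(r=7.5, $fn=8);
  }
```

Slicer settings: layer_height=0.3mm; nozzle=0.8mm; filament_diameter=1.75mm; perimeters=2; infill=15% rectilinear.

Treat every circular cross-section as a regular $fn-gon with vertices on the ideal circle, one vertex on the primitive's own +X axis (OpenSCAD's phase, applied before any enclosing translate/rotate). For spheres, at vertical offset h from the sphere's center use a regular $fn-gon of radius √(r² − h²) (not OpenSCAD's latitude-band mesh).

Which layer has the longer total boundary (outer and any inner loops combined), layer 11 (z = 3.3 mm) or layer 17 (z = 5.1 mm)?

Layer 11 (z = 3.3): the r=11 cylinder gives a regular 8-gon of circumradius 11 (constant along its height) (perimeter = 2·8·11.000·sin(180°/8) = 67.35 mm); the 8×5.5 cube at (11, 2) contributes its full rectangle (perimeter 27.00 mm); the r=7.5 sphere at (0, -2.5) contributes a regular 8-gon of circumradius √(7.5²−4.8²) = 5.763 (perimeter = 2·8·5.763·sin(180°/8) = 35.29 mm); Subtracting the remaining from the first: starting from the r=11 cylinder, the 8×5.5 cube at (11, 2) misses the remaining region (no effect); the r=7.5 sphere at (0, -2.5) lies wholly inside it (removes its full 93.93 mm² and its 35.29 mm outline becomes a hole wall) — boundary (outer + 1 inner loop) = 102.64 mm; (rotated 75° about Z; rotation is an isometry so areas/perimeters/island counts are preserved). So its perimeter = 102.64 mm. Layer 17 (z = 5.1): the r=11 cylinder gives a regular 8-gon of circumradius 11 (constant along its height) (perimeter = 2·8·11.000·sin(180°/8) = 67.35 mm); the 8×5.5 cube at (11, 2) contributes its full rectangle (perimeter 27.00 mm); the sphere at (0, -2.5): section is a regular 8-gon, circumradius = √(r²−h²) = √(7.5²−6.6²) = 3.562 (perimeter = 2·8·3.562·sin(180°/8) = 21.81 mm); Subtracting the remaining from the first: starting from the r=11 cylinder, the 8×5.5 cube at (11, 2) misses the remaining region (no effect); the r=7.5 sphere at (0, -2.5) lies wholly inside it (removes its full 35.89 mm² and its 21.81 mm outline becomes a hole wall) — boundary (outer + 1 inner loop) = 89.16 mm; (rotated 75° about Z; rotation is an isometry so areas/perimeters/island counts are preserved). So its perimeter = 89.16 mm. Layer 11 is larger (102.64 vs 89.16 mm).

layer 11 (z = 3.3 mm)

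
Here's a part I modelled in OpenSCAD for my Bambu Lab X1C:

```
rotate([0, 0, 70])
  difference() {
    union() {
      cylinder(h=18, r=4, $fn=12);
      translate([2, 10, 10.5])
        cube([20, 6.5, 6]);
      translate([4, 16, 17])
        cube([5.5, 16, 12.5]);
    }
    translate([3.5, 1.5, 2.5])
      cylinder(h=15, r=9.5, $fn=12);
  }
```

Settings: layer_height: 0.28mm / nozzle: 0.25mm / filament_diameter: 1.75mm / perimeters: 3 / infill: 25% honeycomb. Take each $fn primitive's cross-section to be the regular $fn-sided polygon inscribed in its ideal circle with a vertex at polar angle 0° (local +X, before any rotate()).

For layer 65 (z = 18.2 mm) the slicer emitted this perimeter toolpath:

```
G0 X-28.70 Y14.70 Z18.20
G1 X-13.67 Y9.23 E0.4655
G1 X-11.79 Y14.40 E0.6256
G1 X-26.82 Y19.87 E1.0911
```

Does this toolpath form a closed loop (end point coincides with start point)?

no

Start point (G0): (-28.70, 14.70). End point (last G1): the path does not return to the start — open.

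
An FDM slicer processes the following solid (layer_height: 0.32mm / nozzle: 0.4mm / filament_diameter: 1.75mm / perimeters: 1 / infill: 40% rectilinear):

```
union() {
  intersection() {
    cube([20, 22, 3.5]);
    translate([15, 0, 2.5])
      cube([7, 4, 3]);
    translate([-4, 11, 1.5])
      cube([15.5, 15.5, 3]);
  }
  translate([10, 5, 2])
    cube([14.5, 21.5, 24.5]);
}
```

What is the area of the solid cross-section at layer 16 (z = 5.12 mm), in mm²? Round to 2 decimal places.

At z = 5.12 mm: the cube is not intersected at this z (z outside [0, 3.5]); the cube at (15, 0) (footprint 7×4) is included at this height (area 28.00 mm²); the cube at (-4, 11) does not reach this height (z outside [1.5, 4.5]); Taking the intersection: at least one operand is absent at this height, so nothing remains; the cube at (10, 5) is present — its section is the full 14.5×21.5 rectangle (area 311.75 mm²); Merging all regions: only the 14.5×21.5 cube at (10, 5) is present, so the union is just that shape — area = 311.75 mm². Overall, the cross-section is a single solid region. Net area = 311.75 mm².

311.75 mm²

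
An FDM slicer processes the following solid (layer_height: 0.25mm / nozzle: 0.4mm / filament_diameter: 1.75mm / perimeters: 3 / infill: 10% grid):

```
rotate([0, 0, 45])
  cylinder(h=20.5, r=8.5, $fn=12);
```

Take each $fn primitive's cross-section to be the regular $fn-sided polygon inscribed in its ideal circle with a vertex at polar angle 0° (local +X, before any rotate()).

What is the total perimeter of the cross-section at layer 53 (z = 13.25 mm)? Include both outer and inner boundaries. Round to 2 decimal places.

52.80 mm

At z = 13.25 mm: the cylinder: section is a regular 12-gon, circumradius r=8.5 (perimeter = 2·12·8.500·sin(180°/12) = 52.80 mm); (rotated 45° about Z; rotation is an isometry so areas/perimeters/island counts are preserved). Overall, the cross-section is a single solid region. Total boundary length (outer) = 52.80 mm.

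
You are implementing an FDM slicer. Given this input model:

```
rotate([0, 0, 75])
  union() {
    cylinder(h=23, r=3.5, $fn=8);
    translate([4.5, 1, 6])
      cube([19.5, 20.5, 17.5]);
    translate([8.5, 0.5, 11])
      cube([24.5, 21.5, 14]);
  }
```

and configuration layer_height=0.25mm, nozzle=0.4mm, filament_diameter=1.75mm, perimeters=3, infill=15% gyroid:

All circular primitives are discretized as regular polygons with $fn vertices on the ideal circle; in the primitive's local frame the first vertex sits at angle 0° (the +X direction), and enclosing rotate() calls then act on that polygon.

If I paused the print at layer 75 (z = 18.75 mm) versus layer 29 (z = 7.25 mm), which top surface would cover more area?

Layer 75 (z = 18.75): the cylinder: section is a regular 8-gon, circumradius r=3.5 (area = (8/2)·3.500²·sin(360°/8) = 34.65 mm²); the cube at (4.5, 1) is present — its section is the full 19.5×20.5 rectangle (area 399.75 mm²); the cube at (8.5, 0.5) (footprint 24.5×21.5) is included at this height (area 526.75 mm²); Taking the union: the regions partially overlap — summed areas 961.15 mm² minus the doubly-counted overlap 317.75 mm² gives 643.40 mm² — area = 643.40 mm²; (rotated 75° about Z; rotation is an isometry so areas/perimeters/island counts are preserved). So its area = 643.40 mm². Layer 29 (z = 7.25): the r=3.5 cylinder gives a regular 8-gon of circumradius 3.5 (constant along its height) (area = (8/2)·3.500²·sin(360°/8) = 34.65 mm²); the cube at (4.5, 1) (footprint 19.5×20.5) is included at this height (area 399.75 mm²); the cube at (8.5, 0.5) does not reach this height (z outside [11, 25]); Combining (union): the 2 present regions are separate (no shared area or edge), so areas and boundary lengths simply add and each stays a separate island — area = 434.40 mm²; (rotated 75° about Z; rotation is an isometry so areas/perimeters/island counts are preserved). So its area = 434.40 mm². Layer 75 is larger (643.40 vs 434.40 mm²).

layer 75 (z = 18.75 mm)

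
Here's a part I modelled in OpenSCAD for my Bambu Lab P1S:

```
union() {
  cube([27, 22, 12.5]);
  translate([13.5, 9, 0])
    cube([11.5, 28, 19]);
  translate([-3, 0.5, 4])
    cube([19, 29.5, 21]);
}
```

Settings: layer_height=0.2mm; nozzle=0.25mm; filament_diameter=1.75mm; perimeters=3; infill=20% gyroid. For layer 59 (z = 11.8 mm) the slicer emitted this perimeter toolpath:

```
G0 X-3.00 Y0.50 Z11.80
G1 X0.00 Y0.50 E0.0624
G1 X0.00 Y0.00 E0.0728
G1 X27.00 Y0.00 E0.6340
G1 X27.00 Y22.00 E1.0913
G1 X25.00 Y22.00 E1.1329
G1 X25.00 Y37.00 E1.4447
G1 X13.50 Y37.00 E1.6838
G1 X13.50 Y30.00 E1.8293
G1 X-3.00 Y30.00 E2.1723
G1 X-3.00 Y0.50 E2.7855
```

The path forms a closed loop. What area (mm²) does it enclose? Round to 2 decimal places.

Apply the shoelace formula to the sequence of (X, Y) vertices; enclosed area = 963.00 mm².

963.00 mm²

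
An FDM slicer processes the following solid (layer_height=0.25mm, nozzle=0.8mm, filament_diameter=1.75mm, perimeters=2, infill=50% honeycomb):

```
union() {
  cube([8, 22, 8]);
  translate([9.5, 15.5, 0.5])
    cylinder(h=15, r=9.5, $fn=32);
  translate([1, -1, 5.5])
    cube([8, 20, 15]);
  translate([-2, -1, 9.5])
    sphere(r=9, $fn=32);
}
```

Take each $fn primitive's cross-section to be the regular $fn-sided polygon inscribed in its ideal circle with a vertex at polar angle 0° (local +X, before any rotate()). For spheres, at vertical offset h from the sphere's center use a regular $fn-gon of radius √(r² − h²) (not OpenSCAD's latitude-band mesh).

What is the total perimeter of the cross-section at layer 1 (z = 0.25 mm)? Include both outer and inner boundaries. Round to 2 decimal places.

60.00 mm

At z = 0.25 mm: the cube is present — its section is the full 8×22 rectangle (perimeter 60.00 mm); the cylinder at (9.5, 15.5) is absent (z outside [0.5, 15.5]); the cube at (1, -1) is not intersected at this z (z outside [5.5, 20.5]); the sphere at (-2, -1) is not intersected at this z (|z−center|=9.250 > r=9); Taking the union: only the 8×22 cube is present, so the union is just that shape — boundary = 60.00 mm. Overall, the cross-section is a single solid region. Total boundary length (outer) = 60.00 mm.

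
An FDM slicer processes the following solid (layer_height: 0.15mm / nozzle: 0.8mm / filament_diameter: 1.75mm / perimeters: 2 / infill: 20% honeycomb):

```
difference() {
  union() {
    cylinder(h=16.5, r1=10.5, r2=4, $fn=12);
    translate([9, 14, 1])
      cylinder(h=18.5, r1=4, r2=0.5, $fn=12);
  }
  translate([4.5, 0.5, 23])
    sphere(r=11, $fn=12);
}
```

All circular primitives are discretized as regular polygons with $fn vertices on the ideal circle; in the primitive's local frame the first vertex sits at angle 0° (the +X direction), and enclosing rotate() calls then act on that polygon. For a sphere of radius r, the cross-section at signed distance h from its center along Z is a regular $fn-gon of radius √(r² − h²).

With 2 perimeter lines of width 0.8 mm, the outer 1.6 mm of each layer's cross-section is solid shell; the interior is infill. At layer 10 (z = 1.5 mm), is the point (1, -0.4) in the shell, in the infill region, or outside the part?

At z = 1.5 mm: the cone: at t=0.091 of its height the radius interpolates to r₁+(r₂−r₁)t = 9.909, giving a regular 12-gon of that circumradius; the cone at (9, 14) (r1=4→r2=0.5) has section circumradius 3.905 here — a regular 12-gon; Merging all regions: the 2 present regions are separate (no shared area or edge), so areas and boundary lengths simply add and each stays a separate island — 2 connected regions; the sphere at (4.5, 0.5) does not reach this height (|z−center|=21.500 > r=11); Subtracting the remaining from the first: none of the subtracted shapes is present at this height, so that combined region is unchanged — 2 connected regions. Overall, the cross-section has 2 separate islands. The nearest boundary edge runs (9.91, 0.00)→(8.58, -4.95); distance from the point to it = 8.50 mm. (Shell/infill is judged within the island containing the point — the largest one.) The point is inside the cross-section and 8.50 mm from the nearest boundary — more than the 1.6 mm shell width (2 × 0.8), so it's in the infill interior.

infill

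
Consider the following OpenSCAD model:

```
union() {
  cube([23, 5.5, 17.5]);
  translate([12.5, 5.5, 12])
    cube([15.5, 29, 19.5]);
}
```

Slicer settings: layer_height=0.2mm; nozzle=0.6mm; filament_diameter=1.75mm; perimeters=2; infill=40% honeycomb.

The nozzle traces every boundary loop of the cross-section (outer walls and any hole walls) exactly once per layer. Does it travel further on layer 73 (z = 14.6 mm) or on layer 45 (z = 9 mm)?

Layer 73 (z = 14.6): the cube is present — its section is the full 23×5.5 rectangle (perimeter 57.00 mm); the 15.5×29 cube at (12.5, 5.5) contributes its full rectangle (perimeter 89.00 mm); Taking the union: the 2 present regions share edge segments without overlapping in area, so areas simply add but the touching pieces fuse into one outline (the shared edge portions become interior and drop out of the boundary) — boundary = 125.00 mm. So its perimeter = 125.00 mm. Layer 45 (z = 9): the cube is present — its section is the full 23×5.5 rectangle (perimeter 57.00 mm); the cube at (12.5, 5.5) is absent (z outside [12, 31.5]); Taking the union: only the 23×5.5 cube is present, so the union is just that shape — boundary = 57.00 mm. So its perimeter = 57.00 mm. Layer 73 is larger (125.00 vs 57.00 mm).

layer 73 (z = 14.6 mm)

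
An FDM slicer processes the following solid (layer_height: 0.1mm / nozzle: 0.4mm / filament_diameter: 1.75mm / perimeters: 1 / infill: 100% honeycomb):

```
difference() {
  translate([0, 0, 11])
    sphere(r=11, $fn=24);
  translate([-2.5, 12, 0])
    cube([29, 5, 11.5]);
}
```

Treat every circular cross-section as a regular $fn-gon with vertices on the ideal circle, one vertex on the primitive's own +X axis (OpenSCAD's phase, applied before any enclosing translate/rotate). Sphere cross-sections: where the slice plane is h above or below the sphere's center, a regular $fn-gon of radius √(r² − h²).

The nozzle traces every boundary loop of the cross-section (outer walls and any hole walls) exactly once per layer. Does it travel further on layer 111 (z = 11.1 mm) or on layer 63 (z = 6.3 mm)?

layer 111 (z = 11.1 mm)

Layer 111 (z = 11.1): the r=11 sphere slices to a regular 24-gon of circumradius 11.000 (√(r²−h²) with h=0.1 from center) (perimeter = 2·24·11.000·sin(180°/24) = 68.91 mm); the 29×5 cube at (-2.5, 12) contributes its full rectangle (perimeter 68.00 mm); Subtracting the remaining from the first: starting from the r=11 sphere, the 29×5 cube at (-2.5, 12) misses the remaining region (no effect) — boundary = 68.91 mm. So its perimeter = 68.91 mm. Layer 63 (z = 6.3): the r=11 sphere contributes a regular 24-gon of circumradius √(11²−4.7²) = 9.945 (perimeter = 2·24·9.945·sin(180°/24) = 62.31 mm); the cube at (-2.5, 12) (footprint 29×5) is included at this height (perimeter 68.00 mm); Taking the first minus the rest: starting from the r=11 sphere, the 29×5 cube at (-2.5, 12) misses the remaining region (no effect) — boundary = 62.31 mm. So its perimeter = 62.31 mm. Layer 111 is larger (68.91 vs 62.31 mm).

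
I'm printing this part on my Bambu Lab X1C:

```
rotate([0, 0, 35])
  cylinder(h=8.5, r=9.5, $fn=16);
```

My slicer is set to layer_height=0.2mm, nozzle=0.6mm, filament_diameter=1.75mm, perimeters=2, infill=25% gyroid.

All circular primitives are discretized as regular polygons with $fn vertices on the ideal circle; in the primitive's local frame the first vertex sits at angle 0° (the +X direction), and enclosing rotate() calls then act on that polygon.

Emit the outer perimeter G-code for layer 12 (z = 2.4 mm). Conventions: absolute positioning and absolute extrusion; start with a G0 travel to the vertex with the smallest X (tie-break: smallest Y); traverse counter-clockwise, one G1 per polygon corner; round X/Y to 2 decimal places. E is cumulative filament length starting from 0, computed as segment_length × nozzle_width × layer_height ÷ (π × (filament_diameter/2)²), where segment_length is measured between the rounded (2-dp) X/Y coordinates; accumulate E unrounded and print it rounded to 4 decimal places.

G0 X-9.36 Y1.65 Z2.40
G1 X-9.27 Y-2.06 E0.1851
G1 X-7.78 Y-5.45 E0.3699
G1 X-5.10 Y-8.01 E0.5548
G1 X-1.65 Y-9.36 E0.7396
G1 X2.06 Y-9.27 E0.9248
G1 X5.45 Y-7.78 E1.1095
G1 X8.01 Y-5.10 E1.2944
G1 X9.36 Y-1.65 E1.4792
G1 X9.27 Y2.06 E1.6644
G1 X7.78 Y5.45 E1.8491
G1 X5.10 Y8.01 E2.0340
G1 X1.65 Y9.36 E2.2189
G1 X-2.06 Y9.27 E2.4040
G1 X-5.45 Y7.78 E2.5888
G1 X-8.01 Y5.10 E2.7737
G1 X-9.36 Y1.65 E2.9585

At z = 2.4 mm: the r=9.5 cylinder gives a regular 16-gon of circumradius 9.5 (constant along its height); (rotated 35° about Z; rotation is an isometry so areas/perimeters/island counts are preserved). The outline is a single polygon with 16 vertices. Extrusion per mm of travel: 0.6 × 0.2 / (π × 0.875²) = 0.049890. Accumulating E over each segment gives final E = 2.9585.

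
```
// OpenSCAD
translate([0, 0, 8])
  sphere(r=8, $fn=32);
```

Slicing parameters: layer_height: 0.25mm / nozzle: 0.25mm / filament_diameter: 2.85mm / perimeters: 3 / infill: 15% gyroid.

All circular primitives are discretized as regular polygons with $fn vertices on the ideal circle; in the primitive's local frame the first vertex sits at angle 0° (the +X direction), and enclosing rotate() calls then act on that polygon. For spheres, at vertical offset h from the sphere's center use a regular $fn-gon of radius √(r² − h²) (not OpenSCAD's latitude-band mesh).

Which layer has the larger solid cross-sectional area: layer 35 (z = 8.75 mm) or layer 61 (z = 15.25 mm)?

layer 35 (z = 8.75 mm)

Layer 35 (z = 8.75): the r=8 sphere slices to a regular 32-gon of circumradius 7.965 (√(r²−h²) with h=0.75 from center) (area = (32/2)·7.965²·sin(360°/32) = 198.02 mm²). So its area = 198.02 mm². Layer 61 (z = 15.25): the r=8 sphere slices to a regular 32-gon of circumradius 3.382 (√(r²−h²) with h=7.25 from center) (area = (32/2)·3.382²·sin(360°/32) = 35.70 mm²). So its area = 35.70 mm². Layer 35 is larger (198.02 vs 35.70 mm²).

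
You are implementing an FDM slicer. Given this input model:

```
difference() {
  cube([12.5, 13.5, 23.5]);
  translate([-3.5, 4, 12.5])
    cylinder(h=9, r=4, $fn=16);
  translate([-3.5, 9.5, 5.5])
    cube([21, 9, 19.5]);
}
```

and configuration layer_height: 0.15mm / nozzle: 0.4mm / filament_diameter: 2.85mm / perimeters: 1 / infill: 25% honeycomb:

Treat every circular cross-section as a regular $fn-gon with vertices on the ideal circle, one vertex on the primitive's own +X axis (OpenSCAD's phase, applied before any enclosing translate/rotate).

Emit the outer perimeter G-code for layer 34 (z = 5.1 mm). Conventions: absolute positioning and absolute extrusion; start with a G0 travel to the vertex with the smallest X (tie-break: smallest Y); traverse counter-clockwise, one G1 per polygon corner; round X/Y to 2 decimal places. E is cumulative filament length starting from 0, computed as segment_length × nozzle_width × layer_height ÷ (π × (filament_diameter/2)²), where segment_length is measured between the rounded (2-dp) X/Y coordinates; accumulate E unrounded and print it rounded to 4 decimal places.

At z = 5.1 mm: the cube (footprint 12.5×13.5) is included at this height; the cylinder at (-3.5, 4) does not reach this height (z outside [12.5, 21.5]); the cube at (-3.5, 9.5) is absent (z outside [5.5, 25]); After the difference (first − rest): none of the subtracted shapes is present at this height, so the 12.5×13.5 cube is unchanged — 1 connected region. The outline is a single polygon with 4 vertices. Extrusion per mm of travel: 0.4 × 0.15 / (π × 1.425²) = 0.009405. Accumulating E over each segment gives final E = 0.4891.

G0 X0.00 Y0.00 Z5.10
G1 X12.50 Y0.00 E0.1176
G1 X12.50 Y13.50 E0.2445
G1 X0.00 Y13.50 E0.3621
G1 X0.00 Y0.00 E0.4891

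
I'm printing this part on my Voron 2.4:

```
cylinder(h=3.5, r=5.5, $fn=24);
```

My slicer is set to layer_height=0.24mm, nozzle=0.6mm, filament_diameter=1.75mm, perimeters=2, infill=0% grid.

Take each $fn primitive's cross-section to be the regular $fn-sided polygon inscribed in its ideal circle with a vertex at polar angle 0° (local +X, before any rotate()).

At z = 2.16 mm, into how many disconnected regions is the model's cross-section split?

At z = 2.16 mm: the r=5.5 cylinder contributes a regular 24-gon of circumradius 5.5. The result has 1 disconnected region.

1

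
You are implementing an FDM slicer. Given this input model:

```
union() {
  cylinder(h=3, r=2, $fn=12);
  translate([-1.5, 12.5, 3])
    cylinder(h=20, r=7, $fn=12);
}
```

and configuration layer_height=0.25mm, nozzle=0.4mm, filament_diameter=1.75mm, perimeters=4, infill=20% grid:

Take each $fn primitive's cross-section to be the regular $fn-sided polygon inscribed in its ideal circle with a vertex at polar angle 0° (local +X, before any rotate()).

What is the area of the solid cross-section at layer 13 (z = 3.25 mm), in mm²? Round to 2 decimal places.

147.00 mm²

At z = 3.25 mm: the cylinder is absent (z outside [0, 3]); the cylinder at (-1.5, 12.5): section is a regular 12-gon, circumradius r=7 (area = (12/2)·7.000²·sin(360°/12) = 147.00 mm²); Merging all regions: only the r=7 cylinder at (-1.5, 12.5) is present, so the union is just that shape — area = 147.00 mm². Overall, the cross-section is a single solid region. Net area = 147.00 mm².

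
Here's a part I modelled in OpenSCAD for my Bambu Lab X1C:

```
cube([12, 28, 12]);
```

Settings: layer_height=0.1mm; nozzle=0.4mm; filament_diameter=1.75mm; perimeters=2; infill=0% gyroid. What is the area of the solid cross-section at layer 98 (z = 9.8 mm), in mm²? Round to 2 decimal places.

336.00 mm²

At z = 9.8 mm: the cube (footprint 12×28) is included at this height (area 336.00 mm²). Overall, the cross-section is a single solid region. Net area = 336.00 mm².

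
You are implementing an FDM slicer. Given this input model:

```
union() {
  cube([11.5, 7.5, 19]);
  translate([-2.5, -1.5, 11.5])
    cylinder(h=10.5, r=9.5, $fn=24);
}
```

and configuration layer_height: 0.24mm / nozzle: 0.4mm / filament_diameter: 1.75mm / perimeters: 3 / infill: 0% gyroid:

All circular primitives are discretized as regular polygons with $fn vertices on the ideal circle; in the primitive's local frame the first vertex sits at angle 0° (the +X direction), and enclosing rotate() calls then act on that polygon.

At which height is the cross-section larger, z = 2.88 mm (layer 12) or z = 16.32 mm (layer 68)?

Layer 12 (z = 2.88): the cube is present — its section is the full 11.5×7.5 rectangle (area 86.25 mm²); the cylinder at (-2.5, -1.5) does not reach this height (z outside [11.5, 22]); Merging all regions: only the 11.5×7.5 cube is present, so the union is just that shape — area = 86.25 mm². So its area = 86.25 mm². Layer 68 (z = 16.32): the cube (footprint 11.5×7.5) is included at this height (area 86.25 mm²); the cylinder at (-2.5, -1.5): section is a regular 24-gon, circumradius r=9.5 (area = (24/2)·9.500²·sin(360°/24) = 280.30 mm²); Combining (union): the regions partially overlap — summed areas 366.55 mm² minus the doubly-counted overlap 36.35 mm² gives 330.20 mm² — area = 330.20 mm². So its area = 330.20 mm². Layer 68 is larger (330.20 vs 86.25 mm²).

layer 68 (z = 16.32 mm)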